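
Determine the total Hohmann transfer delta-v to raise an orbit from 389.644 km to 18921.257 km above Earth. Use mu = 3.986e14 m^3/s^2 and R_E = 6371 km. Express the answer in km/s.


r1 = 6760.6440 km = 6.760644e+06 m
r2 = 25292.2570 km = 2.5292257e+07 m
dv1 = sqrt(mu/r1)*(sqrt(2*r2/(r1+r2)) - 1) = 1967.5864 m/s
dv2 = sqrt(mu/r2)*(1 - sqrt(2*r1/(r1+r2))) = 1391.4574 m/s
total dv = |dv1| + |dv2| = 1967.5864 + 1391.4574 = 3359.0438 m/s = 3.3590 km/s

3.3590 km/s


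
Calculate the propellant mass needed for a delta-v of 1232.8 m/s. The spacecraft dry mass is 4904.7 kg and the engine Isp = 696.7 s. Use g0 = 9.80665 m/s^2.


ve = Isp * g0 = 696.7 * 9.80665 = 6832.293055 m/s
mass ratio = exp(dv/ve) = exp(1232.8/6832.293055) = 1.19774093
m_prop = m_dry * (mr - 1) = 4904.7 * (1.19774093 - 1)
m_prop = 969.8599 kg

969.8599 kg


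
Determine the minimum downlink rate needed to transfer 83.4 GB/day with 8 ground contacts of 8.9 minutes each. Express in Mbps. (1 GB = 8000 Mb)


total contact time = 8 * 8.9 * 60 = 4272.0000 s
data = 83.4 GB = 667200.0000 Mb
rate = 667200.0000 / 4272.0000 = 156.1798 Mbps

156.1798 Mbps


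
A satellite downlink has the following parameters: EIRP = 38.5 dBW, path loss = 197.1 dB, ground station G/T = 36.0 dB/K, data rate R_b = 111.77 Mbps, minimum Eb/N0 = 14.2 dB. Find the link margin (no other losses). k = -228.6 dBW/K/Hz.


C/N0 = EIRP - FSPL + G/T - k = 38.5 - 197.1 + 36.0 - (-228.6)
C/N0 = 106.0000 dB-Hz
R_b = 111.77 Mbps = 1.1177e+08 bps -> 10*log10(R_b) = 80.4833 dB-Hz
Eb/N0 = C/N0 - 10*log10(R_b) = 106.0000 - 80.4833 = 25.5167 dB
Margin = Eb/N0 - Eb/N0_req = 25.5167 - 14.2 = 11.3167 dB (link closes)

11.3167 dB


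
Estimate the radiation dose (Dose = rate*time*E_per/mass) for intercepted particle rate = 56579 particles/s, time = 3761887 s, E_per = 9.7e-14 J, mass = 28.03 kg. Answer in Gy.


Total energy deposited = rate * time * E_per
  = 56579 * 3761887 * 9.7e-14 = 0.02064585 J
Dose = E_total / mass = 0.02064585 / 28.03
Dose = 7.3656258e-04 Gy

7.3656e-04 Gy


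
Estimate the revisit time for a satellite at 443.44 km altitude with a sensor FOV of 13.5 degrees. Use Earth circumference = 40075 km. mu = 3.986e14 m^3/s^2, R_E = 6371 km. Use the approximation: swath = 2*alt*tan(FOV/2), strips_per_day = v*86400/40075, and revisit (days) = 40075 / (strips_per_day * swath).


swath = 2*443.44*tan(0.1178097) = 104.9692 km
v = sqrt(mu/r) = 7648.1001 m/s = 7.6481 km/s
strips/day = v*86400/40075 = 7.6481*86400/40075 = 16.4890
coverage/day = strips * swath = 16.4890 * 104.9692 = 1730.8344 km
revisit = 40075 / 1730.8344 = 23.1536 days

23.1536 days


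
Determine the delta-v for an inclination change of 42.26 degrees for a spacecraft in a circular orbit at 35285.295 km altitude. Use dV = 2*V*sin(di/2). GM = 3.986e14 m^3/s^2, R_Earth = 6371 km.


r = 41656.2950 km = 4.1656295e+07 m
V = sqrt(mu/r) = 3093.3448 m/s
di = 42.26 deg = 0.7375761 rad
dV = 2*V*sin(di/2) = 2*3093.3448*sin(0.3687881)
dV = 2230.2103 m/s = 2.2302 km/s

2.2302 km/s


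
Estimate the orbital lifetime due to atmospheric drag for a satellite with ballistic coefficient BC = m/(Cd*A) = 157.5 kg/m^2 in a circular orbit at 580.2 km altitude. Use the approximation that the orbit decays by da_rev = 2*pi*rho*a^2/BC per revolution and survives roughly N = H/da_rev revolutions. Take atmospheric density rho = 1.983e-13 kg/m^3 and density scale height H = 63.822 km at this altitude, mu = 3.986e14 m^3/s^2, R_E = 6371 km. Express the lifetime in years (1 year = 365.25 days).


a = R_E + alt = 6951.2000 km = 6.9512e+06 m
da_rev = 2*pi*rho*a^2/BC = 2*pi*1.983e-13*(6.9512e+06)^2/157.5 = 0.382244806 m per revolution
N = H/da_rev = 63822.0000 m / 0.382244806 m = 166966.2975 revolutions
P = 2*pi*sqrt(a^3/mu) = 5767.6766 s
lifetime = N*P = 166966.2975 * 5767.6766 = 9.630076e+08 s = 11145.9213 days
years = 11145.9213 / 365.25 = 30.5159 years

30.5159 years


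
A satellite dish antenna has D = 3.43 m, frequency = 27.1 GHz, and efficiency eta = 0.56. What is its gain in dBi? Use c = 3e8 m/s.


lambda = c/f = 3e8 / 2.71e+10 = 0.01107011 m
G = eta*(pi*D/lambda)^2 = 0.56*(pi*3.43/0.01107011)^2
G = 530605.9123 (linear)
G = 10*log10(530605.9123) = 57.2477 dBi

57.2477 dBi


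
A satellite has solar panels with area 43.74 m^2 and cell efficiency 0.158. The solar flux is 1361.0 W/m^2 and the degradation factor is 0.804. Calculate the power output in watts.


P = area * eta * S * degradation
P = 43.74 * 0.158 * 1361.0 * 0.804
P = 7562.2327 W

7562.2327 W


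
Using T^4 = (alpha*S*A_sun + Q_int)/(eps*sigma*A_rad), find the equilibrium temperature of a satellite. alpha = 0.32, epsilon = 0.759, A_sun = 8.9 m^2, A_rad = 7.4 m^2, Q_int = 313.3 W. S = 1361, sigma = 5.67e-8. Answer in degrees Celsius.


Numerator = alpha*S*A_sun + Q_int = 0.32*1361*8.9 + 313.3 = 4189.4280 W
Denominator = eps*sigma*A_rad = 0.759*5.67e-8*7.4 = 3.1846122e-07 W/K^4
T^4 = 1.3155222e+10 K^4
T = 338.6683 K = 65.5183 C

65.5183 degrees Celsius


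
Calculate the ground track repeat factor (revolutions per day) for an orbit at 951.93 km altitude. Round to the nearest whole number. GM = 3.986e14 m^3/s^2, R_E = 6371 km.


r = 7.32293e+06 m
T = 2*pi*sqrt(r^3/mu) = 6236.4658 s = 103.9411 min
revs/day = 1440 / 103.9411 = 13.8540
Rounded: 14 revolutions per day

14 revolutions per day


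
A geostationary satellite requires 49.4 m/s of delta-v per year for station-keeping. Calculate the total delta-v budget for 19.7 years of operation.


dV = rate * years = 49.4 * 19.7
dV = 973.1800 m/s

973.1800 m/s


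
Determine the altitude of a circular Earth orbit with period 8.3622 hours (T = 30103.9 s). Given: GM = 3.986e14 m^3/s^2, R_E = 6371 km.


T = 30103.9 s
r = (mu*T^2/(4*pi^2))^(1/3) = (3.986e14 * 30103.9^2 / (4*pi^2))^(1/3)
r = 2.0915794e+07 m = 20915.7942 km
alt = r - R_E = 20915.7942 - 6371 = 14544.7942 km

14544.7942 km


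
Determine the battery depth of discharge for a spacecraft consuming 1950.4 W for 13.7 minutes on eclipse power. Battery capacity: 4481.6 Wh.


E_used = P * t / 60 = 1950.4 * 13.7 / 60 = 445.3413 Wh
DOD = E_used / E_total * 100 = 445.3413 / 4481.6 * 100
DOD = 9.9371 %

9.9371 %


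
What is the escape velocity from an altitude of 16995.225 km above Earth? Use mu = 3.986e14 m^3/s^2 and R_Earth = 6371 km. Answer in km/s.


r = 6371.0 + 16995.225 = 23366.2250 km = 2.3366225e+07 m
v_esc = sqrt(2*mu/r) = sqrt(2*3.986e14 / 2.3366225e+07)
v_esc = 5841.0291 m/s = 5.8410 km/s

5.8410 km/s


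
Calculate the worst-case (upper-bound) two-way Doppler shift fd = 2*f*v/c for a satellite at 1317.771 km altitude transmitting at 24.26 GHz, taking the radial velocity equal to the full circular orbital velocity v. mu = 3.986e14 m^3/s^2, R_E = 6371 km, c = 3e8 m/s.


r = 7.688771e+06 m
v = sqrt(mu/r) = 7200.1275 m/s (worst-case radial velocity)
f = 24.26 GHz = 2.426e+10 Hz
fd = 2*f*v/c = 2*2.426e+10*7200.1275/3.0e+08
fd = 1.1645006e+06 Hz

1.1645e+06 Hz


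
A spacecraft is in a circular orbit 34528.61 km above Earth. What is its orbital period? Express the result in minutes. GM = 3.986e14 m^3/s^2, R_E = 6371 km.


r = 40899.6100 km = 4.089961e+07 m
T = 2*pi*sqrt(r^3/mu) = 2*pi*sqrt(6.8415972e+22 / 3.986e14)
T = 82317.0828 s = 1371.9514 min

1371.9514 minutes


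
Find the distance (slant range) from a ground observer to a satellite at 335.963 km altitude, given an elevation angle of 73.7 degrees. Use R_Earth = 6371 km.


h = 335.963 km, el = 73.7 deg
d = -R_E*sin(el) + sqrt((R_E*sin(el))^2 + 2*R_E*h + h^2)
d = -6371.0000*sin(1.2863) + sqrt((6371.0000*0.9598053)^2 + 2*6371.0000*335.963 + 335.963^2)
d = 349.2860 km

349.2860 km


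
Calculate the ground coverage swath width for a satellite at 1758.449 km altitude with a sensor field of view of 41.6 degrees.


FOV = 41.6 deg = 0.726057 rad
swath = 2 * alt * tan(FOV/2) = 2 * 1758.449 * tan(0.3630285)
swath = 2 * 1758.449 * 0.3798644
swath = 1335.9442 km

1335.9442 km


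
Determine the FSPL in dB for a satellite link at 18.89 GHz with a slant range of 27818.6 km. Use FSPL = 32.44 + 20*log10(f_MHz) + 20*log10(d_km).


f = 18.89 GHz = 18890.0000 MHz
d = 27818.6 km
FSPL = 32.44 + 20*log10(18890.0000) + 20*log10(27818.6)
FSPL = 32.44 + 85.5246 + 88.8867
FSPL = 206.8513 dB

206.8513 dB


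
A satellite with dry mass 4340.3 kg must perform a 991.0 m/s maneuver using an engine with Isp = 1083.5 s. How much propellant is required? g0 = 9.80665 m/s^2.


ve = Isp * g0 = 1083.5 * 9.80665 = 10625.505275 m/s
mass ratio = exp(dv/ve) = exp(991.0/10625.505275) = 1.09775387
m_prop = m_dry * (mr - 1) = 4340.3 * (1.09775387 - 1)
m_prop = 424.2811 kg

424.2811 kg


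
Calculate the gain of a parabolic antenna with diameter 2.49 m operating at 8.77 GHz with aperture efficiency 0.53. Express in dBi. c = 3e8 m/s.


lambda = c/f = 3e8 / 8.77e+09 = 0.03420753 m
G = eta*(pi*D/lambda)^2 = 0.53*(pi*2.49/0.03420753)^2
G = 27716.0277 (linear)
G = 10*log10(27716.0277) = 44.4273 dBi

44.4273 dBi


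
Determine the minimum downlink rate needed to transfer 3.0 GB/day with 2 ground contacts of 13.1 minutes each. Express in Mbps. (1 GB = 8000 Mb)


total contact time = 2 * 13.1 * 60 = 1572.0000 s
data = 3.0 GB = 24000.0000 Mb
rate = 24000.0000 / 1572.0000 = 15.2672 Mbps

15.2672 Mbps


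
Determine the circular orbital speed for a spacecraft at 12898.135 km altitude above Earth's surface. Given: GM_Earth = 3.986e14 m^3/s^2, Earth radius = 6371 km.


r = R_E + alt = 6371.0 + 12898.135 = 19269.1350 km = 1.9269135e+07 m
v = sqrt(mu/r) = sqrt(3.986e14 / 1.9269135e+07) = 4548.1789 m/s = 4.5482 km/s

4.5482 km/s


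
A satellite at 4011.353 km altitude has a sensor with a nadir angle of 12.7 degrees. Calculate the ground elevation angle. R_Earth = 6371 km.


r = R_E + alt = 10382.3530 km
Law of sines in the satellite / Earth-center / ground-point triangle:
  sin(nadir)/R_E = sin(90 + el)/r  =>  cos(el) = (r/R_E)*sin(nadir)
cos(el) = (10382.3530 / 6371.0000) * sin(12.7 deg) = 0.3582673
el = arccos(0.3582673) = 69.0062 deg
(Earth-central angle = 90 - nadir - el = 8.2938 deg)

69.0062 degrees


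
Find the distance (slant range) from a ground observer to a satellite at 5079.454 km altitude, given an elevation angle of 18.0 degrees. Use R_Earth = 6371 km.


h = 5079.454 km, el = 18.0 deg
d = -R_E*sin(el) + sqrt((R_E*sin(el))^2 + 2*R_E*h + h^2)
d = -6371.0000*sin(0.3141593) + sqrt((6371.0000*0.309017)^2 + 2*6371.0000*5079.454 + 5079.454^2)
d = 7747.1789 km

7747.1789 km


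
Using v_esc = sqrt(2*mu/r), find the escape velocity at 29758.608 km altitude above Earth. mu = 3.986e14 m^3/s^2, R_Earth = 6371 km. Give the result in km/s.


r = 6371.0 + 29758.608 = 36129.6080 km = 3.6129608e+07 m
v_esc = sqrt(2*mu/r) = sqrt(2*3.986e14 / 3.6129608e+07)
v_esc = 4697.3403 m/s = 4.6973 km/s

4.6973 km/s


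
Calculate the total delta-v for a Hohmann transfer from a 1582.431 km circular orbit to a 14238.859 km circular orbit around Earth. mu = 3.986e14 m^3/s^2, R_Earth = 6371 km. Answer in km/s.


r1 = 7953.4310 km = 7.953431e+06 m
r2 = 20609.8590 km = 2.0609859e+07 m
dv1 = sqrt(mu/r1)*(sqrt(2*r2/(r1+r2)) - 1) = 1425.0062 m/s
dv2 = sqrt(mu/r2)*(1 - sqrt(2*r1/(r1+r2))) = 1115.9019 m/s
total dv = |dv1| + |dv2| = 1425.0062 + 1115.9019 = 2540.9081 m/s = 2.5409 km/s

2.5409 km/s


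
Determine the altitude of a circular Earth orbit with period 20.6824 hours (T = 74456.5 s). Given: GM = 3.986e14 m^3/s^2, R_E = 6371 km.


T = 74456.5 s
r = (mu*T^2/(4*pi^2))^(1/3) = (3.986e14 * 74456.5^2 / (4*pi^2))^(1/3)
r = 3.8252598e+07 m = 38252.5975 km
alt = r - R_E = 38252.5975 - 6371 = 31881.5975 km

31881.5975 km


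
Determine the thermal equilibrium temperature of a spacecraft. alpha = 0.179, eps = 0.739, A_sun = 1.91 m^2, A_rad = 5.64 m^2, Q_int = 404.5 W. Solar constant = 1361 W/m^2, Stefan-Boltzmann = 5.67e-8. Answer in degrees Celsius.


Numerator = alpha*S*A_sun + Q_int = 0.179*1361*1.91 + 404.5 = 869.8123 W
Denominator = eps*sigma*A_rad = 0.739*5.67e-8*5.64 = 2.3632333e-07 W/K^4
T^4 = 3.6806027e+09 K^4
T = 246.3087 K = -26.8413 C

-26.8413 degrees Celsius


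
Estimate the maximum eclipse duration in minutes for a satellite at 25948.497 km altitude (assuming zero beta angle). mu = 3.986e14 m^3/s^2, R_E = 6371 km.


r = 32319.4970 km
T = 963.7333 min
Eclipse fraction = arcsin(R_E/r)/pi = arcsin(6371.0000/32319.4970)/pi
= arcsin(0.1971256)/pi = 0.06316068
Eclipse duration = 0.06316068 * 963.7333 = 60.8700 min

60.8700 minutes


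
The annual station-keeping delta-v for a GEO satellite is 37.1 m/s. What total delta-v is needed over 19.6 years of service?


dV = rate * years = 37.1 * 19.6
dV = 727.1600 m/s

727.1600 m/s


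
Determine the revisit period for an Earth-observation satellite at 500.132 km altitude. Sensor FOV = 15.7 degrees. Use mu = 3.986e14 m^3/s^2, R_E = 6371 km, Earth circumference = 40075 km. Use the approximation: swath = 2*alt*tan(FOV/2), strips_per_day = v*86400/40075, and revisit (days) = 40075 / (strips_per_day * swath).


swath = 2*500.132*tan(0.1370083) = 137.9085 km
v = sqrt(mu/r) = 7616.4834 m/s = 7.6165 km/s
strips/day = v*86400/40075 = 7.6165*86400/40075 = 16.4208
coverage/day = strips * swath = 16.4208 * 137.9085 = 2264.5701 km
revisit = 40075 / 2264.5701 = 17.6965 days

17.6965 days


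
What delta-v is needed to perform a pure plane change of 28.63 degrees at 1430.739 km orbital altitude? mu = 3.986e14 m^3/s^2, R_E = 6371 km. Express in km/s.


r = 7801.7390 km = 7.801739e+06 m
V = sqrt(mu/r) = 7147.8090 m/s
di = 28.63 deg = 0.4996878 rad
dV = 2*V*sin(di/2) = 2*7147.8090*sin(0.2498439)
dV = 3534.6300 m/s = 3.5346 km/s

3.5346 km/s


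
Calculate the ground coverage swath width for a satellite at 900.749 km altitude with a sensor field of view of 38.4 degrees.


FOV = 38.4 deg = 0.6702064 rad
swath = 2 * alt * tan(FOV/2) = 2 * 900.749 * tan(0.3351032)
swath = 2 * 900.749 * 0.3482368
swath = 627.3480 km

627.3480 km


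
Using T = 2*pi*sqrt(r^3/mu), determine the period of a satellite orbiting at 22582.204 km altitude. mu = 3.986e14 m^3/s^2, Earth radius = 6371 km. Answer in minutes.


r = 28953.2040 km = 2.8953204e+07 m
T = 2*pi*sqrt(r^3/mu) = 2*pi*sqrt(2.4271124e+22 / 3.986e14)
T = 49029.3535 s = 817.1559 min

817.1559 minutes


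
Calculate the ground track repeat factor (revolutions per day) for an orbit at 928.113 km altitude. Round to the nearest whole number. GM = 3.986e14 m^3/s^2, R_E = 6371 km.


r = 7.299113e+06 m
T = 2*pi*sqrt(r^3/mu) = 6206.0655 s = 103.4344 min
revs/day = 1440 / 103.4344 = 13.9219
Rounded: 14 revolutions per day

14 revolutions per day


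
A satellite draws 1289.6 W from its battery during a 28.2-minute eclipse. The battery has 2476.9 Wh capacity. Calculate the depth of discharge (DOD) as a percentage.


E_used = P * t / 60 = 1289.6 * 28.2 / 60 = 606.1120 Wh
DOD = E_used / E_total * 100 = 606.1120 / 2476.9 * 100
DOD = 24.4706 %

24.4706 %


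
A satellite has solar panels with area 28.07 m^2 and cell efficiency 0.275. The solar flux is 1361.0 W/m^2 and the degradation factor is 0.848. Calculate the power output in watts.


P = area * eta * S * degradation
P = 28.07 * 0.275 * 1361.0 * 0.848
P = 8909.0026 W

8909.0026 W


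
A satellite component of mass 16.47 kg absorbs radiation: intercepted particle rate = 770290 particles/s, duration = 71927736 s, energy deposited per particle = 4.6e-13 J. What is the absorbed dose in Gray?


Total energy deposited = rate * time * E_per
  = 770290 * 71927736 * 4.6e-13 = 25.4864 J
Dose = E_total / mass = 25.4864 / 16.47
Dose = 1.5474 Gy

1.5474 Gy


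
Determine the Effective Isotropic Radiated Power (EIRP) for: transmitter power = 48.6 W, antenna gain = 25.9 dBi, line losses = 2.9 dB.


Pt = 48.6 W = 16.8664 dBW
EIRP = Pt_dBW + Gt - losses = 16.8664 + 25.9 - 2.9 = 39.8664 dBW

39.8664 dBW


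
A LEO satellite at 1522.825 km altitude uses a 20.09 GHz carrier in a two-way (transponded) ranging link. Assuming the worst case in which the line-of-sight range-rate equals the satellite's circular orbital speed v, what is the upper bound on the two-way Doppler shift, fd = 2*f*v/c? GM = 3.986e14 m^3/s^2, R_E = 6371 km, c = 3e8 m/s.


r = 7.893825e+06 m
v = sqrt(mu/r) = 7105.9950 m/s (worst-case radial velocity)
f = 20.09 GHz = 2.009e+10 Hz
fd = 2*f*v/c = 2*2.009e+10*7105.9950/3.0e+08
fd = 951729.6025 Hz

951729.6025 Hz


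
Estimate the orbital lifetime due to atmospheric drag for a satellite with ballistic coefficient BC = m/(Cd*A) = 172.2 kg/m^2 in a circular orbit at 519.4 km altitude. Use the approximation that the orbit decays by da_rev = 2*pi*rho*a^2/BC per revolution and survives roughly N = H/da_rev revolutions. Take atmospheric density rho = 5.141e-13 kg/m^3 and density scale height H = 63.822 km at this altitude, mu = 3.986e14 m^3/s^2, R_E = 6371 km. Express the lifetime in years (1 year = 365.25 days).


a = R_E + alt = 6890.4000 km = 6.8904e+06 m
da_rev = 2*pi*rho*a^2/BC = 2*pi*5.141e-13*(6.8904e+06)^2/172.2 = 0.890601031 m per revolution
N = H/da_rev = 63822.0000 m / 0.890601031 m = 71661.7181 revolutions
P = 2*pi*sqrt(a^3/mu) = 5692.1701 s
lifetime = N*P = 71661.7181 * 5692.1701 = 4.0791069e+08 s = 4721.1886 days
years = 4721.1886 / 365.25 = 12.9259 years

12.9259 years


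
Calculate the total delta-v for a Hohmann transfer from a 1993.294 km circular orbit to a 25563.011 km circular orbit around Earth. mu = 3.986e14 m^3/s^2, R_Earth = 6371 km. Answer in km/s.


r1 = 8364.2940 km = 8.364294e+06 m
r2 = 31934.0110 km = 3.1934011e+07 m
dv1 = sqrt(mu/r1)*(sqrt(2*r2/(r1+r2)) - 1) = 1787.3953 m/s
dv2 = sqrt(mu/r2)*(1 - sqrt(2*r1/(r1+r2))) = 1256.6930 m/s
total dv = |dv1| + |dv2| = 1787.3953 + 1256.6930 = 3044.0883 m/s = 3.0441 km/s

3.0441 km/s


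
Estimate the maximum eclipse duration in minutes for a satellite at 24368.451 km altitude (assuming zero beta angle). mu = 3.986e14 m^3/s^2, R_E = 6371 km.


r = 30739.4510 km
T = 893.9313 min
Eclipse fraction = arcsin(R_E/r)/pi = arcsin(6371.0000/30739.4510)/pi
= arcsin(0.2072581)/pi = 0.06645399
Eclipse duration = 0.06645399 * 893.9313 = 59.4053 min

59.4053 minutes


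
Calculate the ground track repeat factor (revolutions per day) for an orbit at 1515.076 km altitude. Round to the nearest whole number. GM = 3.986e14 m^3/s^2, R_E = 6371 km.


r = 7.886076e+06 m
T = 2*pi*sqrt(r^3/mu) = 6969.5166 s = 116.1586 min
revs/day = 1440 / 116.1586 = 12.3968
Rounded: 12 revolutions per day

12 revolutions per day


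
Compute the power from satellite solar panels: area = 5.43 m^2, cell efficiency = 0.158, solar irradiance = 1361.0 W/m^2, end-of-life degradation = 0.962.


P = area * eta * S * degradation
P = 5.43 * 0.158 * 1361.0 * 0.962
P = 1123.2854 W

1123.2854 W


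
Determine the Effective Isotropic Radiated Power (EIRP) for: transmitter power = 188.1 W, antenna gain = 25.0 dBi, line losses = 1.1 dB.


Pt = 188.1 W = 22.7439 dBW
EIRP = Pt_dBW + Gt - losses = 22.7439 + 25.0 - 1.1 = 46.6439 dBW

46.6439 dBW


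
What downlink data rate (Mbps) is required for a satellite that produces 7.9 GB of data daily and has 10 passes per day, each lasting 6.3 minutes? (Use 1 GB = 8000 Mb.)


total contact time = 10 * 6.3 * 60 = 3780.0000 s
data = 7.9 GB = 63200.0000 Mb
rate = 63200.0000 / 3780.0000 = 16.7196 Mbps

16.7196 Mbps


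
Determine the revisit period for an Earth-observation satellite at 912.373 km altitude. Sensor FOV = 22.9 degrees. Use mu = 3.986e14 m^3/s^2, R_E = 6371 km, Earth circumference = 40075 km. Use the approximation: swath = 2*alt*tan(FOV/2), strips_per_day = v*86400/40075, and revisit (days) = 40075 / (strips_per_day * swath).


swath = 2*912.373*tan(0.1998402) = 369.5908 km
v = sqrt(mu/r) = 7397.7963 m/s = 7.3978 km/s
strips/day = v*86400/40075 = 7.3978*86400/40075 = 15.9493
coverage/day = strips * swath = 15.9493 * 369.5908 = 5894.7269 km
revisit = 40075 / 5894.7269 = 6.7984 days

6.7984 days


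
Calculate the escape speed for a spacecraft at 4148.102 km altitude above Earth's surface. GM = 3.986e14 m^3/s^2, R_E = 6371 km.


r = 6371.0 + 4148.102 = 10519.1020 km = 1.0519102e+07 m
v_esc = sqrt(2*mu/r) = sqrt(2*3.986e14 / 1.0519102e+07)
v_esc = 8705.5119 m/s = 8.7055 km/s

8.7055 km/s


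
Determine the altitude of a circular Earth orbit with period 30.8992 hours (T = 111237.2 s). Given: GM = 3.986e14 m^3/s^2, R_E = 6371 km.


T = 111237.2 s
r = (mu*T^2/(4*pi^2))^(1/3) = (3.986e14 * 111237.2^2 / (4*pi^2))^(1/3)
r = 4.9991084e+07 m = 49991.0837 km
alt = r - R_E = 49991.0837 - 6371 = 43620.0837 km

43620.0837 km


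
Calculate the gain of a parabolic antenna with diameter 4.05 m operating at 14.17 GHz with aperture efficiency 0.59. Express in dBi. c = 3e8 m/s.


lambda = c/f = 3e8 / 1.417e+10 = 0.02117149 m
G = eta*(pi*D/lambda)^2 = 0.59*(pi*4.05/0.02117149)^2
G = 213088.0006 (linear)
G = 10*log10(213088.0006) = 53.2856 dBi

53.2856 dBi


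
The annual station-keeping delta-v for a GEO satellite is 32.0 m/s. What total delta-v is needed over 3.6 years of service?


dV = rate * years = 32.0 * 3.6
dV = 115.2000 m/s

115.2000 m/s


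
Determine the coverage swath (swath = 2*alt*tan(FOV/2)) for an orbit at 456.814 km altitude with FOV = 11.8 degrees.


FOV = 11.8 deg = 0.2059489 rad
swath = 2 * alt * tan(FOV/2) = 2 * 456.814 * tan(0.1029744)
swath = 2 * 456.814 * 0.1033399
swath = 94.4143 km

94.4143 km


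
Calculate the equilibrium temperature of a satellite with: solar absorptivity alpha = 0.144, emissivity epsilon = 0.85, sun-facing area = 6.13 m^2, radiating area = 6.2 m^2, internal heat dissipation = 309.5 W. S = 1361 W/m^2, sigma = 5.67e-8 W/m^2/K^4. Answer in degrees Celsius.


Numerator = alpha*S*A_sun + Q_int = 0.144*1361*6.13 + 309.5 = 1510.8819 W
Denominator = eps*sigma*A_rad = 0.85*5.67e-8*6.2 = 2.98809e-07 W/K^4
T^4 = 5.0563468e+09 K^4
T = 266.6608 K = -6.4892 C

-6.4892 degrees Celsius


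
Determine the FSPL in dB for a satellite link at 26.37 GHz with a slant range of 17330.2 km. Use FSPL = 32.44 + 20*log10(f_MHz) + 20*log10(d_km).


f = 26.37 GHz = 26370.0000 MHz
d = 17330.2 km
FSPL = 32.44 + 20*log10(26370.0000) + 20*log10(17330.2)
FSPL = 32.44 + 88.4222 + 84.7761
FSPL = 205.6383 dB

205.6383 dB


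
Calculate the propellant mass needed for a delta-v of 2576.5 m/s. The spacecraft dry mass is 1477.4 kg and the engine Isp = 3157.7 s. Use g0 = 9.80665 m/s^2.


ve = Isp * g0 = 3157.7 * 9.80665 = 30966.458705 m/s
mass ratio = exp(dv/ve) = exp(2576.5/30966.458705) = 1.08676232
m_prop = m_dry * (mr - 1) = 1477.4 * (1.08676232 - 1)
m_prop = 128.1827 kg

128.1827 kg


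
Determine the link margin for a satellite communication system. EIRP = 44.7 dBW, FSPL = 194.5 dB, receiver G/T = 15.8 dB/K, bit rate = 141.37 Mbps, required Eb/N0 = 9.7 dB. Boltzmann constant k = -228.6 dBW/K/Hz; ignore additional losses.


C/N0 = EIRP - FSPL + G/T - k = 44.7 - 194.5 + 15.8 - (-228.6)
C/N0 = 94.6000 dB-Hz
R_b = 141.37 Mbps = 1.4137e+08 bps -> 10*log10(R_b) = 81.5036 dB-Hz
Eb/N0 = C/N0 - 10*log10(R_b) = 94.6000 - 81.5036 = 13.0964 dB
Margin = Eb/N0 - Eb/N0_req = 13.0964 - 9.7 = 3.3964 dB (link closes)

3.3964 dB


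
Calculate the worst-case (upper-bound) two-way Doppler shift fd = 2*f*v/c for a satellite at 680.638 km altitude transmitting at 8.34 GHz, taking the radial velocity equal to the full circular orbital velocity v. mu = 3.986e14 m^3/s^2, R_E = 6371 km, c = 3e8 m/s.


r = 7.051638e+06 m
v = sqrt(mu/r) = 7518.3691 m/s (worst-case radial velocity)
f = 8.34 GHz = 8.34e+09 Hz
fd = 2*f*v/c = 2*8.34e+09*7518.3691/3.0e+08
fd = 418021.3217 Hz

418021.3217 Hz


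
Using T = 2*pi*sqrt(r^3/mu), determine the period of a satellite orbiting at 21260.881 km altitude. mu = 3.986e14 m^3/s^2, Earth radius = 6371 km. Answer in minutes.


r = 27631.8810 km = 2.7631881e+07 m
T = 2*pi*sqrt(r^3/mu) = 2*pi*sqrt(2.1097517e+22 / 3.986e14)
T = 45711.6498 s = 761.8608 min

761.8608 minutes


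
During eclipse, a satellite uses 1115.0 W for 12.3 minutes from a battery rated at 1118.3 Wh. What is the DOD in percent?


E_used = P * t / 60 = 1115.0 * 12.3 / 60 = 228.5750 Wh
DOD = E_used / E_total * 100 = 228.5750 / 1118.3 * 100
DOD = 20.4395 %

20.4395 %


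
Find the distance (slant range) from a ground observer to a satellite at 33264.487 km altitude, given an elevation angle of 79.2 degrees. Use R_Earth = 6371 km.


h = 33264.487 km, el = 79.2 deg
d = -R_E*sin(el) + sqrt((R_E*sin(el))^2 + 2*R_E*h + h^2)
d = -6371.0000*sin(1.3823) + sqrt((6371.0000*0.9822873)^2 + 2*6371.0000*33264.487 + 33264.487^2)
d = 33359.3523 km

33359.3523 km


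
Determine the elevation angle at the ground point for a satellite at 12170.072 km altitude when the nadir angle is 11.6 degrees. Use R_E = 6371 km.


r = R_E + alt = 18541.0720 km
Law of sines in the satellite / Earth-center / ground-point triangle:
  sin(nadir)/R_E = sin(90 + el)/r  =>  cos(el) = (r/R_E)*sin(nadir)
cos(el) = (18541.0720 / 6371.0000) * sin(11.6 deg) = 0.5851829
el = arccos(0.5851829) = 54.1841 deg
(Earth-central angle = 90 - nadir - el = 24.2159 deg)

54.1841 degrees


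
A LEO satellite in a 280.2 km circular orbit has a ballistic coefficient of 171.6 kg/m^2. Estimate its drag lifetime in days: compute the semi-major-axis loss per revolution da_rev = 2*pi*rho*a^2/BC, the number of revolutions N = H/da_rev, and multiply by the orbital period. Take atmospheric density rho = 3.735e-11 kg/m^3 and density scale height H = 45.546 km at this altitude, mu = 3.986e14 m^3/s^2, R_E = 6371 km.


a = R_E + alt = 6651.2000 km = 6.6512e+06 m
da_rev = 2*pi*rho*a^2/BC = 2*pi*3.735e-11*(6.6512e+06)^2/171.6 = 60.499698 m per revolution
N = H/da_rev = 45546.0000 m / 60.499698 m = 752.8302 revolutions
P = 2*pi*sqrt(a^3/mu) = 5398.3524 s
lifetime = N*P = 752.8302 * 5398.3524 = 4.0640428e+06 s = 47.0375 days

47.0375 days


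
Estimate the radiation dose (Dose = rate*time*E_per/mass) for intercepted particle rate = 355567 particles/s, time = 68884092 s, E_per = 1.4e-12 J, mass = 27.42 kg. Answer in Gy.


Total energy deposited = rate * time * E_per
  = 355567 * 68884092 * 1.4e-12 = 34.2901 J
Dose = E_total / mass = 34.2901 / 27.42
Dose = 1.2505 Gy

1.2505 Gy


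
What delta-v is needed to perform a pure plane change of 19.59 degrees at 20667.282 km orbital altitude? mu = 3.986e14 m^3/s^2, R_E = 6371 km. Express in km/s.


r = 27038.2820 km = 2.7038282e+07 m
V = sqrt(mu/r) = 3839.5392 m/s
di = 19.59 deg = 0.34191 rad
dV = 2*V*sin(di/2) = 2*3839.5392*sin(0.170955)
dV = 1306.3917 m/s = 1.3064 km/s

1.3064 km/s


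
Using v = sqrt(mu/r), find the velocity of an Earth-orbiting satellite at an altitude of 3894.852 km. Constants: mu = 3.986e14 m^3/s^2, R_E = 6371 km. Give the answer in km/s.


r = R_E + alt = 6371.0 + 3894.852 = 10265.8520 km = 1.0265852e+07 m
v = sqrt(mu/r) = sqrt(3.986e14 / 1.0265852e+07) = 6231.1922 m/s = 6.2312 km/s

6.2312 km/s


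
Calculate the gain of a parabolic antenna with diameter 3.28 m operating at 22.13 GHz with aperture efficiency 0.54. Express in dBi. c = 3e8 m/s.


lambda = c/f = 3e8 / 2.213e+10 = 0.01355626 m
G = eta*(pi*D/lambda)^2 = 0.54*(pi*3.28/0.01355626)^2
G = 312004.9693 (linear)
G = 10*log10(312004.9693) = 54.9416 dBi

54.9416 dBi


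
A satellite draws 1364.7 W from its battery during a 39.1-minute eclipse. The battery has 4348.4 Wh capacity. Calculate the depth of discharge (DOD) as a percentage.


E_used = P * t / 60 = 1364.7 * 39.1 / 60 = 889.3295 Wh
DOD = E_used / E_total * 100 = 889.3295 / 4348.4 * 100
DOD = 20.4519 %

20.4519 %


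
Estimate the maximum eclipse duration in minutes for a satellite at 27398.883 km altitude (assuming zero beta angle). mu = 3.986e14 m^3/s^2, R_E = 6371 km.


r = 33769.8830 km
T = 1029.3292 min
Eclipse fraction = arcsin(R_E/r)/pi = arcsin(6371.0000/33769.8830)/pi
= arcsin(0.1886592)/pi = 0.06041416
Eclipse duration = 0.06041416 * 1029.3292 = 62.1861 min

62.1861 minutes


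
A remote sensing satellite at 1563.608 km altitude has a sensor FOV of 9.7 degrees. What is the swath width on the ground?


FOV = 9.7 deg = 0.1692969 rad
swath = 2 * alt * tan(FOV/2) = 2 * 1563.608 * tan(0.08464847)
swath = 2 * 1563.608 * 0.08485123
swath = 265.3481 km

265.3481 km


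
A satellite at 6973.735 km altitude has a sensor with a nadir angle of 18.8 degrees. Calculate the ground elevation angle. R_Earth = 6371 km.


r = R_E + alt = 13344.7350 km
Law of sines in the satellite / Earth-center / ground-point triangle:
  sin(nadir)/R_E = sin(90 + el)/r  =>  cos(el) = (r/R_E)*sin(nadir)
cos(el) = (13344.7350 / 6371.0000) * sin(18.8 deg) = 0.6750197
el = arccos(0.6750197) = 47.5443 deg
(Earth-central angle = 90 - nadir - el = 23.6557 deg)

47.5443 degrees


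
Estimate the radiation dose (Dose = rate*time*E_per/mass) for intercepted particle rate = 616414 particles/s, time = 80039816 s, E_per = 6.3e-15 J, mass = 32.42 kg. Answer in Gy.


Total energy deposited = rate * time * E_per
  = 616414 * 80039816 * 6.3e-15 = 0.3108273 J
Dose = E_total / mass = 0.3108273 / 32.42
Dose = 0.009587516 Gy

0.0096 Gy


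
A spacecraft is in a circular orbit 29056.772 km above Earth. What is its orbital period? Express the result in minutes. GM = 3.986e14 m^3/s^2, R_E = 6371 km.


r = 35427.7720 km = 3.5427772e+07 m
T = 2*pi*sqrt(r^3/mu) = 2*pi*sqrt(4.4466354e+22 / 3.986e14)
T = 66363.1486 s = 1106.0525 min

1106.0525 minutes


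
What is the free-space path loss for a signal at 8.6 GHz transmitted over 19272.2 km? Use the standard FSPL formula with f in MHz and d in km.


f = 8.6 GHz = 8600.0000 MHz
d = 19272.2 km
FSPL = 32.44 + 20*log10(8600.0000) + 20*log10(19272.2)
FSPL = 32.44 + 78.6900 + 85.6986
FSPL = 196.8286 dB

196.8286 dB


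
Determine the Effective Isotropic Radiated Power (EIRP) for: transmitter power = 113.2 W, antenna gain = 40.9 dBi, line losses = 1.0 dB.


Pt = 113.2 W = 20.5385 dBW
EIRP = Pt_dBW + Gt - losses = 20.5385 + 40.9 - 1.0 = 60.4385 dBW

60.4385 dBW


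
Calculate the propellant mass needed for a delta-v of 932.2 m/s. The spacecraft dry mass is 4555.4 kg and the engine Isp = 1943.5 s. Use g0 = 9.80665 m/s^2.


ve = Isp * g0 = 1943.5 * 9.80665 = 19059.224275 m/s
mass ratio = exp(dv/ve) = exp(932.2/19059.224275) = 1.05012657
m_prop = m_dry * (mr - 1) = 4555.4 * (1.05012657 - 1)
m_prop = 228.3466 kg

228.3466 kg


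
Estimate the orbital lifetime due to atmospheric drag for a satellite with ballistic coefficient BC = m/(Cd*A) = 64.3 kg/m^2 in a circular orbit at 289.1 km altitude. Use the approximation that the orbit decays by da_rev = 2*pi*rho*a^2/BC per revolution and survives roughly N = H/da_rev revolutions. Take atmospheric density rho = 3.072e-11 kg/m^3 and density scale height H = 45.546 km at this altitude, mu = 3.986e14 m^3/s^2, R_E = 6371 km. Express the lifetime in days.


a = R_E + alt = 6660.1000 km = 6.6601e+06 m
da_rev = 2*pi*rho*a^2/BC = 2*pi*3.072e-11*(6.6601e+06)^2/64.3 = 133.153200 m per revolution
N = H/da_rev = 45546.0000 m / 133.153200 m = 342.0571 revolutions
P = 2*pi*sqrt(a^3/mu) = 5409.1914 s
lifetime = N*P = 342.0571 * 5409.1914 = 1.8502524e+06 s = 21.4150 days

21.4150 days


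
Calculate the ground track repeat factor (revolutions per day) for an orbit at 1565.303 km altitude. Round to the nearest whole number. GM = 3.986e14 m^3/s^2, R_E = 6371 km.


r = 7.936303e+06 m
T = 2*pi*sqrt(r^3/mu) = 7036.2066 s = 117.2701 min
revs/day = 1440 / 117.2701 = 12.2793
Rounded: 12 revolutions per day

12 revolutions per day


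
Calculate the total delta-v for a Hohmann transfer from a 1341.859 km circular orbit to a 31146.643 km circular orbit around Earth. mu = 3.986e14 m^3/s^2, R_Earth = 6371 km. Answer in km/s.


r1 = 7712.8590 km = 7.712859e+06 m
r2 = 37517.6430 km = 3.7517643e+07 m
dv1 = sqrt(mu/r1)*(sqrt(2*r2/(r1+r2)) - 1) = 2070.4218 m/s
dv2 = sqrt(mu/r2)*(1 - sqrt(2*r1/(r1+r2))) = 1355.9773 m/s
total dv = |dv1| + |dv2| = 2070.4218 + 1355.9773 = 3426.3991 m/s = 3.4264 km/s

3.4264 km/s


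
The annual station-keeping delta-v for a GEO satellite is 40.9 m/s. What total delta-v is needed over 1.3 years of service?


dV = rate * years = 40.9 * 1.3
dV = 53.1700 m/s

53.1700 m/s


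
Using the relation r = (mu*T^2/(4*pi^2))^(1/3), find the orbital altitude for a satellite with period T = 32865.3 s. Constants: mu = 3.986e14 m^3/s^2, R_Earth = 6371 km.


T = 32865.3 s
r = (mu*T^2/(4*pi^2))^(1/3) = (3.986e14 * 32865.3^2 / (4*pi^2))^(1/3)
r = 2.2176053e+07 m = 22176.0531 km
alt = r - R_E = 22176.0531 - 6371 = 15805.0531 km

15805.0531 km


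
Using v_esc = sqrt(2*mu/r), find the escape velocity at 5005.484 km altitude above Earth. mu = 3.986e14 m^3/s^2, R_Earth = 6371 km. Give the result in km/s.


r = 6371.0 + 5005.484 = 11376.4840 km = 1.1376484e+07 m
v_esc = sqrt(2*mu/r) = sqrt(2*3.986e14 / 1.1376484e+07)
v_esc = 8371.0438 m/s = 8.3710 km/s

8.3710 km/s


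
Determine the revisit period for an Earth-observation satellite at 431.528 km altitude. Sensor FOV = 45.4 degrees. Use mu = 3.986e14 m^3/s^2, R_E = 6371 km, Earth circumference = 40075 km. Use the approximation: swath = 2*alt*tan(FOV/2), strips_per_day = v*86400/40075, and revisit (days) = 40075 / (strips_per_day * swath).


swath = 2*431.528*tan(0.3961897) = 361.0241 km
v = sqrt(mu/r) = 7654.7935 m/s = 7.6548 km/s
strips/day = v*86400/40075 = 7.6548*86400/40075 = 16.5034
coverage/day = strips * swath = 16.5034 * 361.0241 = 5958.1295 km
revisit = 40075 / 5958.1295 = 6.7261 days

6.7261 days


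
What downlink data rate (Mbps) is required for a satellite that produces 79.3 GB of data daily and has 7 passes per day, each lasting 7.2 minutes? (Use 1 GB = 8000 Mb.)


total contact time = 7 * 7.2 * 60 = 3024.0000 s
data = 79.3 GB = 634400.0000 Mb
rate = 634400.0000 / 3024.0000 = 209.7884 Mbps

209.7884 Mbps


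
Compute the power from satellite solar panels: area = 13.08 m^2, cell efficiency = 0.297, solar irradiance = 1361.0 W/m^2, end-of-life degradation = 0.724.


P = area * eta * S * degradation
P = 13.08 * 0.297 * 1361.0 * 0.724
P = 3827.9027 W

3827.9027 W


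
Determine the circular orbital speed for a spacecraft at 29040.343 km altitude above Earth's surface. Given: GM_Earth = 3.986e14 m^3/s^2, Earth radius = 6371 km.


r = R_E + alt = 6371.0 + 29040.343 = 35411.3430 km = 3.5411343e+07 m
v = sqrt(mu/r) = sqrt(3.986e14 / 3.5411343e+07) = 3355.0380 m/s = 3.3550 km/s

3.3550 km/s


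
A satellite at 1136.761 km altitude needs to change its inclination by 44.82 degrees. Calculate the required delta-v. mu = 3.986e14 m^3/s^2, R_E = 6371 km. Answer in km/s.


r = 7507.7610 km = 7.507761e+06 m
V = sqrt(mu/r) = 7286.4070 m/s
di = 44.82 deg = 0.7822566 rad
dV = 2*V*sin(di/2) = 2*7286.4070*sin(0.3911283)
dV = 5555.6192 m/s = 5.5556 km/s

5.5556 km/s


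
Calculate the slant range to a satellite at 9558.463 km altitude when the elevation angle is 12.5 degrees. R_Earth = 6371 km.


h = 9558.463 km, el = 12.5 deg
d = -R_E*sin(el) + sqrt((R_E*sin(el))^2 + 2*R_E*h + h^2)
d = -6371.0000*sin(0.2181662) + sqrt((6371.0000*0.2164396)^2 + 2*6371.0000*9558.463 + 9558.463^2)
d = 13285.9743 km

13285.9743 km


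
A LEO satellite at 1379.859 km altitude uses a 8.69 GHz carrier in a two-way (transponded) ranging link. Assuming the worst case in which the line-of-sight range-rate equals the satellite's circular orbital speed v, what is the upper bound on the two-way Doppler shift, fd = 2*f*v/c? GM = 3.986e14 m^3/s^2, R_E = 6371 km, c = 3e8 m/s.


r = 7.750859e+06 m
v = sqrt(mu/r) = 7171.2313 m/s (worst-case radial velocity)
f = 8.69 GHz = 8.69e+09 Hz
fd = 2*f*v/c = 2*8.69e+09*7171.2313/3.0e+08
fd = 415453.3319 Hz

415453.3319 Hz


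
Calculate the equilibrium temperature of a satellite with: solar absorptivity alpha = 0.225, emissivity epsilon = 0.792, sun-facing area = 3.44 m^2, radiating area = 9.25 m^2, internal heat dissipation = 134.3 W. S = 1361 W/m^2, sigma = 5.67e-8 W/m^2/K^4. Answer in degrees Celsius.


Numerator = alpha*S*A_sun + Q_int = 0.225*1361*3.44 + 134.3 = 1187.7140 W
Denominator = eps*sigma*A_rad = 0.792*5.67e-8*9.25 = 4.153842e-07 W/K^4
T^4 = 2.8593143e+09 K^4
T = 231.2413 K = -41.9087 C

-41.9087 degrees Celsius


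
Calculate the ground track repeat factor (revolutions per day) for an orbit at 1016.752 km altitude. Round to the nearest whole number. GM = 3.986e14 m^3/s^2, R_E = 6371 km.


r = 7.387752e+06 m
T = 2*pi*sqrt(r^3/mu) = 6319.4558 s = 105.3243 min
revs/day = 1440 / 105.3243 = 13.6721
Rounded: 14 revolutions per day

14 revolutions per day


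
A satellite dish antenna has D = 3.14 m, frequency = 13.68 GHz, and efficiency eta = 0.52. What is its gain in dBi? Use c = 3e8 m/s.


lambda = c/f = 3e8 / 1.368e+10 = 0.02192982 m
G = eta*(pi*D/lambda)^2 = 0.52*(pi*3.14/0.02192982)^2
G = 105218.4914 (linear)
G = 10*log10(105218.4914) = 50.2209 dBi

50.2209 dBi


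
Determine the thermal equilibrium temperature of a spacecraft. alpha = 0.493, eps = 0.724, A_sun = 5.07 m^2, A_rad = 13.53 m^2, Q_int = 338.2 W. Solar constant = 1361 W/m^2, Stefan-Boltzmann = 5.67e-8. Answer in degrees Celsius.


Numerator = alpha*S*A_sun + Q_int = 0.493*1361*5.07 + 338.2 = 3740.0331 W
Denominator = eps*sigma*A_rad = 0.724*5.67e-8*13.53 = 5.5541732e-07 W/K^4
T^4 = 6.7337351e+09 K^4
T = 286.4600 K = 13.3100 C

13.3100 degrees Celsius


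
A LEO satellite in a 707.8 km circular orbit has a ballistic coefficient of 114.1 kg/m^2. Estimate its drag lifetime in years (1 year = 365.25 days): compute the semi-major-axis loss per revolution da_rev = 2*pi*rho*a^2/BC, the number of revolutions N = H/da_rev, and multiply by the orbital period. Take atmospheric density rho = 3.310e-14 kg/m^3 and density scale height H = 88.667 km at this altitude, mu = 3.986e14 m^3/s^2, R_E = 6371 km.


a = R_E + alt = 7078.8000 km = 7.0788e+06 m
da_rev = 2*pi*rho*a^2/BC = 2*pi*3.310e-14*(7.0788e+06)^2/114.1 = 0.0913358978 m per revolution
N = H/da_rev = 88667.0000 m / 0.0913358978 m = 970779.3116 revolutions
P = 2*pi*sqrt(a^3/mu) = 5927.2150 s
lifetime = N*P = 970779.3116 * 5927.2150 = 5.7540177e+09 s = 66597.4276 days
years = 66597.4276 / 365.25 = 182.3338 years

182.3338 years


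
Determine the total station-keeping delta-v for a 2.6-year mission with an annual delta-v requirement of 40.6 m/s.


dV = rate * years = 40.6 * 2.6
dV = 105.5600 m/s

105.5600 m/s


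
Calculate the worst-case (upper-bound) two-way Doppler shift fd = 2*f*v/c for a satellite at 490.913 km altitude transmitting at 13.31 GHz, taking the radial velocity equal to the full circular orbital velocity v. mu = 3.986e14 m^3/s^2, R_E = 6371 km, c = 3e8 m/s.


r = 6.861913e+06 m
v = sqrt(mu/r) = 7621.5981 m/s (worst-case radial velocity)
f = 13.31 GHz = 1.331e+10 Hz
fd = 2*f*v/c = 2*1.331e+10*7621.5981/3.0e+08
fd = 676289.8040 Hz

676289.8040 Hz


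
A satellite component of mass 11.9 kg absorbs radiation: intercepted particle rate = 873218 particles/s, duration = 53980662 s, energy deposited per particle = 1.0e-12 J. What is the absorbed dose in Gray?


Total energy deposited = rate * time * E_per
  = 873218 * 53980662 * 1.0e-12 = 47.1369 J
Dose = E_total / mass = 47.1369 / 11.9
Dose = 3.9611 Gy

3.9611 Gy


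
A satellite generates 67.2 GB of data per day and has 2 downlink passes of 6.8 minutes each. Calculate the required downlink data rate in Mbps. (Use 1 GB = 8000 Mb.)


total contact time = 2 * 6.8 * 60 = 816.0000 s
data = 67.2 GB = 537600.0000 Mb
rate = 537600.0000 / 816.0000 = 658.8235 Mbps

658.8235 Mbps


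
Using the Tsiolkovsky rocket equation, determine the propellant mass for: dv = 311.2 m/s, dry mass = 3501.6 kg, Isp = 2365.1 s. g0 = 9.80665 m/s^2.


ve = Isp * g0 = 2365.1 * 9.80665 = 23193.707915 m/s
mass ratio = exp(dv/ve) = exp(311.2/23193.707915) = 1.01350785
m_prop = m_dry * (mr - 1) = 3501.6 * (1.01350785 - 1)
m_prop = 47.2991 kg

47.2991 kg


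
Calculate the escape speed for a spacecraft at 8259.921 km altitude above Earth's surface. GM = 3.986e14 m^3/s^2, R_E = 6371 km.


r = 6371.0 + 8259.921 = 14630.9210 km = 1.4630921e+07 m
v_esc = sqrt(2*mu/r) = sqrt(2*3.986e14 / 1.4630921e+07)
v_esc = 7381.5542 m/s = 7.3816 km/s

7.3816 km/s
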